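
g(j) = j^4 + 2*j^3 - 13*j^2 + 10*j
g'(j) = 4*j^3 + 6*j^2 - 26*j + 10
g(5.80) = 1142.55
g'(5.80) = 841.49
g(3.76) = 160.00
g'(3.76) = 209.70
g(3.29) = 80.57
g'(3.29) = 131.85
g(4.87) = 533.87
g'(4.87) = 487.69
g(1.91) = -1.08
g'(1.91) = 10.10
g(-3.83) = -126.18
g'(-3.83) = -27.13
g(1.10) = -0.60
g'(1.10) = -6.02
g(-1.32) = -37.42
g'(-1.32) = 45.57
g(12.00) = 22440.00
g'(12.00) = 7474.00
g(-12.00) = 15288.00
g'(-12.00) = -5726.00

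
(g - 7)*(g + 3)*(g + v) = g^3 + g^2*v - 4*g^2 - 4*g*v - 21*g - 21*v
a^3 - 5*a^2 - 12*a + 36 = (a - 6)*(a - 2)*(a + 3)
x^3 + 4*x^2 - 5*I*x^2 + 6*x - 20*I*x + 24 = (x + 4)*(x - 6*I)*(x + I)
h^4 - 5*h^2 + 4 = (h - 2)*(h - 1)*(h + 1)*(h + 2)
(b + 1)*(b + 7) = b^2 + 8*b + 7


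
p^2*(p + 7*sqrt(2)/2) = p^3 + 7*sqrt(2)*p^2/2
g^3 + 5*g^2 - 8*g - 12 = (g - 2)*(g + 1)*(g + 6)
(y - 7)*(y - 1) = y^2 - 8*y + 7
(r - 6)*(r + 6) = r^2 - 36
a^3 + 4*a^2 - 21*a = a*(a - 3)*(a + 7)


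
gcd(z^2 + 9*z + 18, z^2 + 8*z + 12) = z + 6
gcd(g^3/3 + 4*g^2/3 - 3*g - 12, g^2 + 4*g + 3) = g + 3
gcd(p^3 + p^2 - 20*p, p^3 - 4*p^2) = p^2 - 4*p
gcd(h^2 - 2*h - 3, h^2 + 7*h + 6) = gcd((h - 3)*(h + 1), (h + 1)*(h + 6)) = h + 1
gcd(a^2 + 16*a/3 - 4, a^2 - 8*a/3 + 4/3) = a - 2/3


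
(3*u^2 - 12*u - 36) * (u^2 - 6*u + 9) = 3*u^4 - 30*u^3 + 63*u^2 + 108*u - 324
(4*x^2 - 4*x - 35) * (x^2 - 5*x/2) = 4*x^4 - 14*x^3 - 25*x^2 + 175*x/2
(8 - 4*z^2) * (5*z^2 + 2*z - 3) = -20*z^4 - 8*z^3 + 52*z^2 + 16*z - 24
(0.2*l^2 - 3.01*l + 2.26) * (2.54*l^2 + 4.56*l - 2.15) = 0.508*l^4 - 6.7334*l^3 - 8.4152*l^2 + 16.7771*l - 4.859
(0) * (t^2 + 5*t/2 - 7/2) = 0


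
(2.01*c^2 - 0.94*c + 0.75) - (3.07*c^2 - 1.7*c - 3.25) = -1.06*c^2 + 0.76*c + 4.0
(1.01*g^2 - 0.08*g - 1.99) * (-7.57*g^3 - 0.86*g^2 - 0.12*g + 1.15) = -7.6457*g^5 - 0.263*g^4 + 15.0119*g^3 + 2.8825*g^2 + 0.1468*g - 2.2885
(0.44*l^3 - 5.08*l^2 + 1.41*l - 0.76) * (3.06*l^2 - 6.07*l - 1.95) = 1.3464*l^5 - 18.2156*l^4 + 34.2922*l^3 - 0.978299999999999*l^2 + 1.8637*l + 1.482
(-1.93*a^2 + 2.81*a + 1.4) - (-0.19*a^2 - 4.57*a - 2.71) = -1.74*a^2 + 7.38*a + 4.11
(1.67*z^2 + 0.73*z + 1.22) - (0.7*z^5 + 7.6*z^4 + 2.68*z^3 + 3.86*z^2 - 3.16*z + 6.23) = -0.7*z^5 - 7.6*z^4 - 2.68*z^3 - 2.19*z^2 + 3.89*z - 5.01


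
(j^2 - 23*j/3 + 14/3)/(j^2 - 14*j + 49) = (j - 2/3)/(j - 7)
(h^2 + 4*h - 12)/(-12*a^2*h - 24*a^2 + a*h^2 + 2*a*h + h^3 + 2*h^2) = (h^2 + 4*h - 12)/(-12*a^2*h - 24*a^2 + a*h^2 + 2*a*h + h^3 + 2*h^2)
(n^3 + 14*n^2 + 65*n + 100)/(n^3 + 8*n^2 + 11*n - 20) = (n + 5)/(n - 1)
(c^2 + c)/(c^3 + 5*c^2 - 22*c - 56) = c*(c + 1)/(c^3 + 5*c^2 - 22*c - 56)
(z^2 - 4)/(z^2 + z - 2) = (z - 2)/(z - 1)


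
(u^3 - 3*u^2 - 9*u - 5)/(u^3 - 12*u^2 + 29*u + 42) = (u^2 - 4*u - 5)/(u^2 - 13*u + 42)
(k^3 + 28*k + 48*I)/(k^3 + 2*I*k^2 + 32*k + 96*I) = (k + 2*I)/(k + 4*I)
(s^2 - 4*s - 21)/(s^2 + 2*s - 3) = (s - 7)/(s - 1)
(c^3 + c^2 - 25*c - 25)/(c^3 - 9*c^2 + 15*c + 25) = (c + 5)/(c - 5)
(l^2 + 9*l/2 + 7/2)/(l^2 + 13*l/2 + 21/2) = (l + 1)/(l + 3)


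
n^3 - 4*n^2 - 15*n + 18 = (n - 6)*(n - 1)*(n + 3)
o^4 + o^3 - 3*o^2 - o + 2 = (o - 1)^2*(o + 1)*(o + 2)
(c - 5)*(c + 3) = c^2 - 2*c - 15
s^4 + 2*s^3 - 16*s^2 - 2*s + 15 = (s - 3)*(s - 1)*(s + 1)*(s + 5)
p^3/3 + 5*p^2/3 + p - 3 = (p/3 + 1)*(p - 1)*(p + 3)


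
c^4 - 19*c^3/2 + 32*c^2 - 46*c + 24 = (c - 4)*(c - 2)^2*(c - 3/2)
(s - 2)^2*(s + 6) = s^3 + 2*s^2 - 20*s + 24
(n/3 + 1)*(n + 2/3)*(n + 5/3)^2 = n^4/3 + 7*n^3/3 + 17*n^2/3 + 455*n/81 + 50/27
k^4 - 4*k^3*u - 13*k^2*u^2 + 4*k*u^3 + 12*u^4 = (k - 6*u)*(k - u)*(k + u)*(k + 2*u)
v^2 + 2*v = v*(v + 2)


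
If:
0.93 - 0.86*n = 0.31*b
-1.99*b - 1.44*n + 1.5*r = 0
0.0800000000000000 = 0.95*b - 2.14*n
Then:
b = 1.39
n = 0.58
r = 2.40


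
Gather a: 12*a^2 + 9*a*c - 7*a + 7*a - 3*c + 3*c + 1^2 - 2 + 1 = 12*a^2 + 9*a*c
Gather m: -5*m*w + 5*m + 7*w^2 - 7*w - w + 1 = m*(5 - 5*w) + 7*w^2 - 8*w + 1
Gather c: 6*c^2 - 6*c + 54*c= 6*c^2 + 48*c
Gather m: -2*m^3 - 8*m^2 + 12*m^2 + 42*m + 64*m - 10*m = -2*m^3 + 4*m^2 + 96*m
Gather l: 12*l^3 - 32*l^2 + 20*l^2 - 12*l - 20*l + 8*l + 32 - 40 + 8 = 12*l^3 - 12*l^2 - 24*l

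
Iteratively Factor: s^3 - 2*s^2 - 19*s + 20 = (s + 4)*(s^2 - 6*s + 5) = (s - 1)*(s + 4)*(s - 5)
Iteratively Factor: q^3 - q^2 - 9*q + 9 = (q + 3)*(q^2 - 4*q + 3) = (q - 1)*(q + 3)*(q - 3)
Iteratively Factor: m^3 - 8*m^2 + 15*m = (m - 5)*(m^2 - 3*m) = m*(m - 5)*(m - 3)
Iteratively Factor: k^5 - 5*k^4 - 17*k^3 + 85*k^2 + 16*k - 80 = (k - 5)*(k^4 - 17*k^2 + 16) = (k - 5)*(k + 4)*(k^3 - 4*k^2 - k + 4) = (k - 5)*(k + 1)*(k + 4)*(k^2 - 5*k + 4) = (k - 5)*(k - 4)*(k + 1)*(k + 4)*(k - 1)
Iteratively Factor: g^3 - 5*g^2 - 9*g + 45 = (g - 3)*(g^2 - 2*g - 15) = (g - 3)*(g + 3)*(g - 5)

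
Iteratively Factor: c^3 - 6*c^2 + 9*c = (c - 3)*(c^2 - 3*c) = (c - 3)^2*(c)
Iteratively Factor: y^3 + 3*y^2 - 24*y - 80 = (y + 4)*(y^2 - y - 20) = (y - 5)*(y + 4)*(y + 4)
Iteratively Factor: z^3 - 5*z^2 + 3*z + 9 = (z - 3)*(z^2 - 2*z - 3) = (z - 3)^2*(z + 1)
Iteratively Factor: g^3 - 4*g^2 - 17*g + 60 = (g + 4)*(g^2 - 8*g + 15) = (g - 3)*(g + 4)*(g - 5)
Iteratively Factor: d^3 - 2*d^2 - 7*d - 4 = (d + 1)*(d^2 - 3*d - 4) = (d + 1)^2*(d - 4)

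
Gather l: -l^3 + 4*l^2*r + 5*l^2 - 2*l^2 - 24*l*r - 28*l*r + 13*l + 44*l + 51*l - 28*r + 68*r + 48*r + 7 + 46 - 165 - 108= -l^3 + l^2*(4*r + 3) + l*(108 - 52*r) + 88*r - 220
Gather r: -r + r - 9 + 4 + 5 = 0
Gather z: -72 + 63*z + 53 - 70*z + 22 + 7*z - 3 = 0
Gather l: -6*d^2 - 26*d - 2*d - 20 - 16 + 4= -6*d^2 - 28*d - 32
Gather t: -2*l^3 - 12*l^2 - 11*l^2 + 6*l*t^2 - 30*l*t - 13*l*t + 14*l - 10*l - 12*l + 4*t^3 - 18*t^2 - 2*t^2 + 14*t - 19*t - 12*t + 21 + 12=-2*l^3 - 23*l^2 - 8*l + 4*t^3 + t^2*(6*l - 20) + t*(-43*l - 17) + 33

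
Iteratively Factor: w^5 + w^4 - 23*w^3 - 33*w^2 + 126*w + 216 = (w - 4)*(w^4 + 5*w^3 - 3*w^2 - 45*w - 54) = (w - 4)*(w + 2)*(w^3 + 3*w^2 - 9*w - 27) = (w - 4)*(w - 3)*(w + 2)*(w^2 + 6*w + 9) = (w - 4)*(w - 3)*(w + 2)*(w + 3)*(w + 3)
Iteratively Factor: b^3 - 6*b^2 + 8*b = (b - 2)*(b^2 - 4*b) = (b - 4)*(b - 2)*(b)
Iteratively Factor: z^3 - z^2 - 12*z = (z + 3)*(z^2 - 4*z) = z*(z + 3)*(z - 4)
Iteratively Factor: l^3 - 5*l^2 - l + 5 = (l - 5)*(l^2 - 1) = (l - 5)*(l + 1)*(l - 1)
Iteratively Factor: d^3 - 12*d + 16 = (d - 2)*(d^2 + 2*d - 8) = (d - 2)^2*(d + 4)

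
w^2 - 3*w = w*(w - 3)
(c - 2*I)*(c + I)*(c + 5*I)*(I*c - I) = I*c^4 - 4*c^3 - I*c^3 + 4*c^2 + 7*I*c^2 - 10*c - 7*I*c + 10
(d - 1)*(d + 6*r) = d^2 + 6*d*r - d - 6*r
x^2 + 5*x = x*(x + 5)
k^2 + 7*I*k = k*(k + 7*I)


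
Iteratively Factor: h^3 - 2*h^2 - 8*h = (h)*(h^2 - 2*h - 8) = h*(h - 4)*(h + 2)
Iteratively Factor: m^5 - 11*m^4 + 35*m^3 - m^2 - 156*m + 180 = (m - 3)*(m^4 - 8*m^3 + 11*m^2 + 32*m - 60) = (m - 3)^2*(m^3 - 5*m^2 - 4*m + 20) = (m - 3)^2*(m + 2)*(m^2 - 7*m + 10) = (m - 3)^2*(m - 2)*(m + 2)*(m - 5)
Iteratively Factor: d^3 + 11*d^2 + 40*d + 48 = (d + 4)*(d^2 + 7*d + 12) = (d + 3)*(d + 4)*(d + 4)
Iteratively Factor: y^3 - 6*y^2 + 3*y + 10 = (y - 5)*(y^2 - y - 2) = (y - 5)*(y - 2)*(y + 1)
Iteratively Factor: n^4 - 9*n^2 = (n)*(n^3 - 9*n) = n^2*(n^2 - 9) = n^2*(n - 3)*(n + 3)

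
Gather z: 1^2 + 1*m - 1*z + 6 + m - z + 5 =2*m - 2*z + 12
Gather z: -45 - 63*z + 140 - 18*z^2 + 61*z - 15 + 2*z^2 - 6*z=-16*z^2 - 8*z + 80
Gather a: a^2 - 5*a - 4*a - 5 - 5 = a^2 - 9*a - 10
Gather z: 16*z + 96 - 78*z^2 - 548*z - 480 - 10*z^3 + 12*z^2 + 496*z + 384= -10*z^3 - 66*z^2 - 36*z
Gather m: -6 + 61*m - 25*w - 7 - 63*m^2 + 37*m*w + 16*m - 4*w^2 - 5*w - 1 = -63*m^2 + m*(37*w + 77) - 4*w^2 - 30*w - 14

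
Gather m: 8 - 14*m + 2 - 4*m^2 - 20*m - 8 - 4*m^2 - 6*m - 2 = -8*m^2 - 40*m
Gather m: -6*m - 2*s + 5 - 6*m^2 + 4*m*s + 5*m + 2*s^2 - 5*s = -6*m^2 + m*(4*s - 1) + 2*s^2 - 7*s + 5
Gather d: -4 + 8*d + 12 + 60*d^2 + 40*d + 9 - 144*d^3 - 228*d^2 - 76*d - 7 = -144*d^3 - 168*d^2 - 28*d + 10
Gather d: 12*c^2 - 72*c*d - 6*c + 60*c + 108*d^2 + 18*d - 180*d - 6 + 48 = 12*c^2 + 54*c + 108*d^2 + d*(-72*c - 162) + 42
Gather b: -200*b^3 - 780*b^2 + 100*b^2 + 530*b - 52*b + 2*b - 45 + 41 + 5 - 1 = -200*b^3 - 680*b^2 + 480*b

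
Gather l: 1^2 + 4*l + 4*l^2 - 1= 4*l^2 + 4*l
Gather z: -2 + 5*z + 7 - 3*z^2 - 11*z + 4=-3*z^2 - 6*z + 9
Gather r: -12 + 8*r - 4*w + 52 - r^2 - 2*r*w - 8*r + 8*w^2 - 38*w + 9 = -r^2 - 2*r*w + 8*w^2 - 42*w + 49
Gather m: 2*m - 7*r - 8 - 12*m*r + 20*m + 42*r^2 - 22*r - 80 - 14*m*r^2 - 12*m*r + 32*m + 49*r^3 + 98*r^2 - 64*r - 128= m*(-14*r^2 - 24*r + 54) + 49*r^3 + 140*r^2 - 93*r - 216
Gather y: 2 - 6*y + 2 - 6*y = 4 - 12*y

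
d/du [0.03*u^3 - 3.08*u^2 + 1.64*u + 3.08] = 0.09*u^2 - 6.16*u + 1.64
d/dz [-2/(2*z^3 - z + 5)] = 2*(6*z^2 - 1)/(2*z^3 - z + 5)^2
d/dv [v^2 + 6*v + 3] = 2*v + 6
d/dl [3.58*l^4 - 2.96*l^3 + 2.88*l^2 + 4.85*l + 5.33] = 14.32*l^3 - 8.88*l^2 + 5.76*l + 4.85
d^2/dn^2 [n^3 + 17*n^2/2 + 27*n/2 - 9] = 6*n + 17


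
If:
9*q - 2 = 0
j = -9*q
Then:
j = -2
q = 2/9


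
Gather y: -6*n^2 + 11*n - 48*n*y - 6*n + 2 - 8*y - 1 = -6*n^2 + 5*n + y*(-48*n - 8) + 1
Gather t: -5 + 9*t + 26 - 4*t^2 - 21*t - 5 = -4*t^2 - 12*t + 16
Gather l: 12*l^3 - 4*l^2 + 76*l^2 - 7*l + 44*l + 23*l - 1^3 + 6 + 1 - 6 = 12*l^3 + 72*l^2 + 60*l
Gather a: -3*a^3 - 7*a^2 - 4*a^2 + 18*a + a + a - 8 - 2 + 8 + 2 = -3*a^3 - 11*a^2 + 20*a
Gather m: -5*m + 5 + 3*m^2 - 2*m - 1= 3*m^2 - 7*m + 4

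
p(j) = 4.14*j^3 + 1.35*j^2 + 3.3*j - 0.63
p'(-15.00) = 2757.30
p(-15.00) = -13718.88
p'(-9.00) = 985.02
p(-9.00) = -2939.04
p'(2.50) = 87.68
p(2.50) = 80.74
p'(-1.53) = 28.24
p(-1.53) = -17.35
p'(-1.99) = 47.11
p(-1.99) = -34.48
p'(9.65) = 1185.94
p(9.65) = 3877.27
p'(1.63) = 40.70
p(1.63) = 26.27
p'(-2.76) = 90.46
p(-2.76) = -86.50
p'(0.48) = 7.46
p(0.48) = 1.72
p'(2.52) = 88.98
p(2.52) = 82.51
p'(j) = 12.42*j^2 + 2.7*j + 3.3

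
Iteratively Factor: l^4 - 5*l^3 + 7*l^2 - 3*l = (l - 1)*(l^3 - 4*l^2 + 3*l) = l*(l - 1)*(l^2 - 4*l + 3) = l*(l - 3)*(l - 1)*(l - 1)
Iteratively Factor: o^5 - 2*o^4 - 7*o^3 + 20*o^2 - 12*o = (o - 2)*(o^4 - 7*o^2 + 6*o) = (o - 2)^2*(o^3 + 2*o^2 - 3*o) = (o - 2)^2*(o + 3)*(o^2 - o) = (o - 2)^2*(o - 1)*(o + 3)*(o)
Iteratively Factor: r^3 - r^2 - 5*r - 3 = (r + 1)*(r^2 - 2*r - 3) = (r - 3)*(r + 1)*(r + 1)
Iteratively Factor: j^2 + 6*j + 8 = (j + 2)*(j + 4)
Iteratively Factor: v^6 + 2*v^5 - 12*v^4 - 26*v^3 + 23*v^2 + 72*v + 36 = (v + 1)*(v^5 + v^4 - 13*v^3 - 13*v^2 + 36*v + 36) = (v + 1)*(v + 3)*(v^4 - 2*v^3 - 7*v^2 + 8*v + 12) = (v - 3)*(v + 1)*(v + 3)*(v^3 + v^2 - 4*v - 4) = (v - 3)*(v + 1)*(v + 2)*(v + 3)*(v^2 - v - 2) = (v - 3)*(v + 1)^2*(v + 2)*(v + 3)*(v - 2)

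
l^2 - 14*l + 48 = (l - 8)*(l - 6)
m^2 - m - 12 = (m - 4)*(m + 3)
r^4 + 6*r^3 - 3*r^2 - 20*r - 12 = (r - 2)*(r + 1)^2*(r + 6)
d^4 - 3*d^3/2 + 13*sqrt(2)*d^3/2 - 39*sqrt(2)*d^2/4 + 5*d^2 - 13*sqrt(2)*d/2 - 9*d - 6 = (d - 2)*(d + 1/2)*(d + sqrt(2)/2)*(d + 6*sqrt(2))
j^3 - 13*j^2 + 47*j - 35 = (j - 7)*(j - 5)*(j - 1)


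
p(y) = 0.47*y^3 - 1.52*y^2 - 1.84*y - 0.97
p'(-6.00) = 67.16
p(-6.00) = -146.17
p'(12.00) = 164.72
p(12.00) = 570.23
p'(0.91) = -3.44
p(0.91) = -3.55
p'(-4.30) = 37.30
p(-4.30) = -58.53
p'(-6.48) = 77.07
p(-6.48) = -180.76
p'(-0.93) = 2.21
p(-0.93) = -0.95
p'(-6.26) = 72.44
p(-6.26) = -164.31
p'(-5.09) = 50.16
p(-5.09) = -92.96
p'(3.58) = 5.35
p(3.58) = -5.47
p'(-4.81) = 45.40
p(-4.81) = -79.59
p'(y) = 1.41*y^2 - 3.04*y - 1.84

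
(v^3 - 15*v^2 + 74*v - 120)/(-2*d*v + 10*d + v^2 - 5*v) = (v^2 - 10*v + 24)/(-2*d + v)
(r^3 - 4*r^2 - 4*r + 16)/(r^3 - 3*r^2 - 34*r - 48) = (r^2 - 6*r + 8)/(r^2 - 5*r - 24)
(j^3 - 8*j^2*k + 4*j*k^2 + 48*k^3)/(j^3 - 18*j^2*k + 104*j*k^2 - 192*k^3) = (j + 2*k)/(j - 8*k)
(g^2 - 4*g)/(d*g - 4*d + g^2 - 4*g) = g/(d + g)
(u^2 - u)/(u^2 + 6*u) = (u - 1)/(u + 6)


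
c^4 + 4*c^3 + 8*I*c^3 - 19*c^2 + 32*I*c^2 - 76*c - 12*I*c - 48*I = (c + 4)*(c + I)*(c + 3*I)*(c + 4*I)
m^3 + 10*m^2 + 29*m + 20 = (m + 1)*(m + 4)*(m + 5)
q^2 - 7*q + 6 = (q - 6)*(q - 1)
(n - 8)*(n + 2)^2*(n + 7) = n^4 + 3*n^3 - 56*n^2 - 228*n - 224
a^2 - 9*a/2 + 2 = (a - 4)*(a - 1/2)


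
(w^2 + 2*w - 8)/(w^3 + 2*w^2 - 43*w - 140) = (w - 2)/(w^2 - 2*w - 35)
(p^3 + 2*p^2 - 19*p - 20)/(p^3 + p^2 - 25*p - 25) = (p - 4)/(p - 5)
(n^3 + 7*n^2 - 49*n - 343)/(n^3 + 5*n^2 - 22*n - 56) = (n^2 - 49)/(n^2 - 2*n - 8)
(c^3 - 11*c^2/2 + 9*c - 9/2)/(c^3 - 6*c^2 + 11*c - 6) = (c - 3/2)/(c - 2)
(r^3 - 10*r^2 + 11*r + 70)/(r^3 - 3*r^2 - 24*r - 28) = (r - 5)/(r + 2)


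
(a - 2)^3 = a^3 - 6*a^2 + 12*a - 8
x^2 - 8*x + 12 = (x - 6)*(x - 2)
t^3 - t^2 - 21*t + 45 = (t - 3)^2*(t + 5)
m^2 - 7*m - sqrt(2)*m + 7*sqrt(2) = (m - 7)*(m - sqrt(2))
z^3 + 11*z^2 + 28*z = z*(z + 4)*(z + 7)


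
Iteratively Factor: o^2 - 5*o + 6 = (o - 2)*(o - 3)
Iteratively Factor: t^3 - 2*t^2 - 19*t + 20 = (t + 4)*(t^2 - 6*t + 5) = (t - 5)*(t + 4)*(t - 1)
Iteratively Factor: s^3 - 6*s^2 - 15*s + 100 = (s + 4)*(s^2 - 10*s + 25) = (s - 5)*(s + 4)*(s - 5)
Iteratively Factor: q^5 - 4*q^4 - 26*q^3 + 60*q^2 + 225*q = (q - 5)*(q^4 + q^3 - 21*q^2 - 45*q) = (q - 5)*(q + 3)*(q^3 - 2*q^2 - 15*q) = (q - 5)*(q + 3)^2*(q^2 - 5*q) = q*(q - 5)*(q + 3)^2*(q - 5)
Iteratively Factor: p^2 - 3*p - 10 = (p - 5)*(p + 2)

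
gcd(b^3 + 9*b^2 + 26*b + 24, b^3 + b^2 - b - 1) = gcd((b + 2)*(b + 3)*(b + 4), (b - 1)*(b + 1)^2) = 1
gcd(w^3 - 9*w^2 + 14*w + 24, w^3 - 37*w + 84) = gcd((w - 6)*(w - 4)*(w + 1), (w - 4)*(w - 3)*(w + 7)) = w - 4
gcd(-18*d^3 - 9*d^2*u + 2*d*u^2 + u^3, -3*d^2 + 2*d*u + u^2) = 3*d + u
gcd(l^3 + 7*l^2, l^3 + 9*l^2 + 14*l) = l^2 + 7*l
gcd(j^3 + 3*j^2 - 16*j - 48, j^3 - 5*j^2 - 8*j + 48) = j^2 - j - 12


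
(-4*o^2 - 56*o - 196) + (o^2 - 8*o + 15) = -3*o^2 - 64*o - 181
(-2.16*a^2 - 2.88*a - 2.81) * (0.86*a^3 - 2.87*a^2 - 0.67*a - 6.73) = -1.8576*a^5 + 3.7224*a^4 + 7.2962*a^3 + 24.5311*a^2 + 21.2651*a + 18.9113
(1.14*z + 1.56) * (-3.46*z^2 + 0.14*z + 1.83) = -3.9444*z^3 - 5.238*z^2 + 2.3046*z + 2.8548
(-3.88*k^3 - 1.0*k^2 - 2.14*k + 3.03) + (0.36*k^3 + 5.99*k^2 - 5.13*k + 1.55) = -3.52*k^3 + 4.99*k^2 - 7.27*k + 4.58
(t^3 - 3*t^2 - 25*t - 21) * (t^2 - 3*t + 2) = t^5 - 6*t^4 - 14*t^3 + 48*t^2 + 13*t - 42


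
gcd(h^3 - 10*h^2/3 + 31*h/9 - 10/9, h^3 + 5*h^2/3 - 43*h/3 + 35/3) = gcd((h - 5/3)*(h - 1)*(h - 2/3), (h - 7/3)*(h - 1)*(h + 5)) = h - 1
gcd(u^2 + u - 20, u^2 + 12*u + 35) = u + 5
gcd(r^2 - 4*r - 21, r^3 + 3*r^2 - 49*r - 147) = r^2 - 4*r - 21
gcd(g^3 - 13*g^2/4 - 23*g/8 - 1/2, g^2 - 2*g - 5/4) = g + 1/2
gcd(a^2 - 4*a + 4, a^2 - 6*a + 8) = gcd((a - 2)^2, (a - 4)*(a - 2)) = a - 2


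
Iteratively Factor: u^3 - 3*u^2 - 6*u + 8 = (u - 1)*(u^2 - 2*u - 8) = (u - 4)*(u - 1)*(u + 2)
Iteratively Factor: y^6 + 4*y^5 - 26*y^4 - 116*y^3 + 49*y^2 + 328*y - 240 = (y - 1)*(y^5 + 5*y^4 - 21*y^3 - 137*y^2 - 88*y + 240) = (y - 1)*(y + 4)*(y^4 + y^3 - 25*y^2 - 37*y + 60) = (y - 1)*(y + 4)^2*(y^3 - 3*y^2 - 13*y + 15) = (y - 1)^2*(y + 4)^2*(y^2 - 2*y - 15) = (y - 5)*(y - 1)^2*(y + 4)^2*(y + 3)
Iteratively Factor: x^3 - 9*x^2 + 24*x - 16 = (x - 4)*(x^2 - 5*x + 4) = (x - 4)*(x - 1)*(x - 4)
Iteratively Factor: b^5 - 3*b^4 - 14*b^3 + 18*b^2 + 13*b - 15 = (b - 5)*(b^4 + 2*b^3 - 4*b^2 - 2*b + 3) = (b - 5)*(b - 1)*(b^3 + 3*b^2 - b - 3) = (b - 5)*(b - 1)^2*(b^2 + 4*b + 3) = (b - 5)*(b - 1)^2*(b + 3)*(b + 1)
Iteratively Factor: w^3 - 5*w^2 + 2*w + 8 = (w - 2)*(w^2 - 3*w - 4) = (w - 4)*(w - 2)*(w + 1)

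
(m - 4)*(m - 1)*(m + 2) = m^3 - 3*m^2 - 6*m + 8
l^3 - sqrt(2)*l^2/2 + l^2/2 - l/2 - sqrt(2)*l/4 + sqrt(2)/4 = (l - 1/2)*(l + 1)*(l - sqrt(2)/2)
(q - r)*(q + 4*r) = q^2 + 3*q*r - 4*r^2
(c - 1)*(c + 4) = c^2 + 3*c - 4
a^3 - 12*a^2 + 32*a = a*(a - 8)*(a - 4)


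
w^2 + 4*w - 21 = (w - 3)*(w + 7)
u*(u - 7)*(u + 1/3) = u^3 - 20*u^2/3 - 7*u/3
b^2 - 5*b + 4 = (b - 4)*(b - 1)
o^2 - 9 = (o - 3)*(o + 3)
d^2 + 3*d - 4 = (d - 1)*(d + 4)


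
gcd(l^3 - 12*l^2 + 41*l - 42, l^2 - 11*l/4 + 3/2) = l - 2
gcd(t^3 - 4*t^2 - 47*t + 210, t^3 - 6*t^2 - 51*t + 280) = t^2 + 2*t - 35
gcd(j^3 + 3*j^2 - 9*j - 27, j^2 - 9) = j^2 - 9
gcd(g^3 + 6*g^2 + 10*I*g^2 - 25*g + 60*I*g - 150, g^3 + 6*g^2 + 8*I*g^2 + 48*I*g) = g + 6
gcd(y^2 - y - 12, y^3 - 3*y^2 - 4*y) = y - 4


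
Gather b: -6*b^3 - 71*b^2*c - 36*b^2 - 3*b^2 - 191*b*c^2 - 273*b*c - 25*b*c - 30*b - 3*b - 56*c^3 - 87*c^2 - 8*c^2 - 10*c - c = -6*b^3 + b^2*(-71*c - 39) + b*(-191*c^2 - 298*c - 33) - 56*c^3 - 95*c^2 - 11*c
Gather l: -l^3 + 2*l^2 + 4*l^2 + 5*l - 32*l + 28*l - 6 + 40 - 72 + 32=-l^3 + 6*l^2 + l - 6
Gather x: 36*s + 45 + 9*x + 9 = 36*s + 9*x + 54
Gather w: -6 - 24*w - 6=-24*w - 12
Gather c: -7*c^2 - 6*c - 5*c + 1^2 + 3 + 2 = -7*c^2 - 11*c + 6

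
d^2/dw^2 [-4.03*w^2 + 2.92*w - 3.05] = -8.06000000000000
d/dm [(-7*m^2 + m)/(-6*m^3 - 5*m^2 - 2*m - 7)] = (-42*m^4 + 12*m^3 + 19*m^2 + 98*m - 7)/(36*m^6 + 60*m^5 + 49*m^4 + 104*m^3 + 74*m^2 + 28*m + 49)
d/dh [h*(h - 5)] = 2*h - 5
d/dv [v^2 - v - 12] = 2*v - 1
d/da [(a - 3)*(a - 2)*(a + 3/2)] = 3*a^2 - 7*a - 3/2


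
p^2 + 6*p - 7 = (p - 1)*(p + 7)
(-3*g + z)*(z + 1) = -3*g*z - 3*g + z^2 + z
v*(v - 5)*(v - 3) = v^3 - 8*v^2 + 15*v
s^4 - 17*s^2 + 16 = (s - 4)*(s - 1)*(s + 1)*(s + 4)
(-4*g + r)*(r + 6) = -4*g*r - 24*g + r^2 + 6*r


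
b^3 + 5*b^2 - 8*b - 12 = (b - 2)*(b + 1)*(b + 6)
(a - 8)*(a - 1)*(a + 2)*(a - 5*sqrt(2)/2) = a^4 - 7*a^3 - 5*sqrt(2)*a^3/2 - 10*a^2 + 35*sqrt(2)*a^2/2 + 16*a + 25*sqrt(2)*a - 40*sqrt(2)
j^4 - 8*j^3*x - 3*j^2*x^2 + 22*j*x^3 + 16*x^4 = (j - 8*x)*(j - 2*x)*(j + x)^2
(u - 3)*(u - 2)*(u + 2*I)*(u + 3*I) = u^4 - 5*u^3 + 5*I*u^3 - 25*I*u^2 + 30*u + 30*I*u - 36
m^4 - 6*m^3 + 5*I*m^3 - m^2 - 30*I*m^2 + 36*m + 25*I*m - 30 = (m - 5)*(m - 1)*(m + 2*I)*(m + 3*I)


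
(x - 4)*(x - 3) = x^2 - 7*x + 12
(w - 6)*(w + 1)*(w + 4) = w^3 - w^2 - 26*w - 24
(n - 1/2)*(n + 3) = n^2 + 5*n/2 - 3/2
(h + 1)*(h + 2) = h^2 + 3*h + 2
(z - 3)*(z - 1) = z^2 - 4*z + 3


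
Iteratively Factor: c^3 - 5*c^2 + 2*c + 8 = (c - 4)*(c^2 - c - 2) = (c - 4)*(c - 2)*(c + 1)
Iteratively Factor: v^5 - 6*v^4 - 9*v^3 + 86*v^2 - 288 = (v + 3)*(v^4 - 9*v^3 + 18*v^2 + 32*v - 96) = (v - 3)*(v + 3)*(v^3 - 6*v^2 + 32) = (v - 4)*(v - 3)*(v + 3)*(v^2 - 2*v - 8) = (v - 4)*(v - 3)*(v + 2)*(v + 3)*(v - 4)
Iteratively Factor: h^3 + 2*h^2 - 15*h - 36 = (h + 3)*(h^2 - h - 12) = (h + 3)^2*(h - 4)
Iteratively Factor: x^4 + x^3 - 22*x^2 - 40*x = (x + 4)*(x^3 - 3*x^2 - 10*x) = (x - 5)*(x + 4)*(x^2 + 2*x) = (x - 5)*(x + 2)*(x + 4)*(x)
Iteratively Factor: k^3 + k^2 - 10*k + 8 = (k - 2)*(k^2 + 3*k - 4) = (k - 2)*(k - 1)*(k + 4)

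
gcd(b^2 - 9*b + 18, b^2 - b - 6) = b - 3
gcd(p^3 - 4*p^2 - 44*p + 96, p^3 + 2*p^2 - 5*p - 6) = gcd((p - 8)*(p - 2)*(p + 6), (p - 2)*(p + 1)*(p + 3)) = p - 2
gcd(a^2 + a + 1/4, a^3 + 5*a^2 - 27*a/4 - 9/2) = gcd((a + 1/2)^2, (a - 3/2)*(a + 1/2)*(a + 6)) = a + 1/2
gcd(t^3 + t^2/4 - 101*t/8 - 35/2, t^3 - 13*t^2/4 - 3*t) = t - 4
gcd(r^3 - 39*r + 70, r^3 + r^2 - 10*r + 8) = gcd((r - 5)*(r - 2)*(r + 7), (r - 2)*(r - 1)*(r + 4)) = r - 2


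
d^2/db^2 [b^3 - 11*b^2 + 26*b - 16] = 6*b - 22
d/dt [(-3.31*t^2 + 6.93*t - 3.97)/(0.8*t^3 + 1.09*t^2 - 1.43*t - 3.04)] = (2.648*t^4 - 11.088*t^3 + 6.7076*t^2 + 28.7794*t - 26.7443)/(0.64*t^6 + 1.744*t^5 - 1.0999*t^4 - 7.9814*t^3 - 4.5823*t^2 + 8.6944*t + 9.2416)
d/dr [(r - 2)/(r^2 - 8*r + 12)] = -1/(r^2 - 12*r + 36)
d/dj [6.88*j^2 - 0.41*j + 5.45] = 13.76*j - 0.41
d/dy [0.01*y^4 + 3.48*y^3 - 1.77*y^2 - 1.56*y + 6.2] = 0.04*y^3 + 10.44*y^2 - 3.54*y - 1.56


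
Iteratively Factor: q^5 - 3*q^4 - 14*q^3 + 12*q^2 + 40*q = (q)*(q^4 - 3*q^3 - 14*q^2 + 12*q + 40) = q*(q + 2)*(q^3 - 5*q^2 - 4*q + 20) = q*(q + 2)^2*(q^2 - 7*q + 10) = q*(q - 5)*(q + 2)^2*(q - 2)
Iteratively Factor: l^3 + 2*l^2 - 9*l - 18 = (l - 3)*(l^2 + 5*l + 6) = (l - 3)*(l + 2)*(l + 3)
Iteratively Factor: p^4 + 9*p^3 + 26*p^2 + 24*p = (p)*(p^3 + 9*p^2 + 26*p + 24) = p*(p + 2)*(p^2 + 7*p + 12) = p*(p + 2)*(p + 4)*(p + 3)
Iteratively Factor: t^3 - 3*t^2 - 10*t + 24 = (t - 4)*(t^2 + t - 6) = (t - 4)*(t - 2)*(t + 3)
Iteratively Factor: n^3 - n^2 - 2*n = (n + 1)*(n^2 - 2*n) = n*(n + 1)*(n - 2)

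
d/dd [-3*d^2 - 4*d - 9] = -6*d - 4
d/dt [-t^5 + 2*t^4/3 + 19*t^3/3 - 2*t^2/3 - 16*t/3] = -5*t^4 + 8*t^3/3 + 19*t^2 - 4*t/3 - 16/3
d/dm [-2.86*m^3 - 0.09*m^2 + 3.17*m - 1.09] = -8.58*m^2 - 0.18*m + 3.17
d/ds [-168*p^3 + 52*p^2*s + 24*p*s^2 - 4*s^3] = 52*p^2 + 48*p*s - 12*s^2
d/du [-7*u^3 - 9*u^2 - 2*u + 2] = -21*u^2 - 18*u - 2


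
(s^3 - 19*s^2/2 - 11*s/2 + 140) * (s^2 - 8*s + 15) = s^5 - 35*s^4/2 + 171*s^3/2 + 83*s^2/2 - 2405*s/2 + 2100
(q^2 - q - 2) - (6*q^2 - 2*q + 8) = -5*q^2 + q - 10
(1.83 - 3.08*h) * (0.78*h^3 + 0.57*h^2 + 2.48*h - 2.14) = -2.4024*h^4 - 0.3282*h^3 - 6.5953*h^2 + 11.1296*h - 3.9162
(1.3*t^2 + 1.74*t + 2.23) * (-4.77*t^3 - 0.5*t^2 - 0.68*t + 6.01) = -6.201*t^5 - 8.9498*t^4 - 12.3911*t^3 + 5.5148*t^2 + 8.941*t + 13.4023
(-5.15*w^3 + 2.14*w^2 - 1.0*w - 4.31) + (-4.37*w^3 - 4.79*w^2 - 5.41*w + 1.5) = -9.52*w^3 - 2.65*w^2 - 6.41*w - 2.81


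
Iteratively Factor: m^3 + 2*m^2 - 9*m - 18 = (m - 3)*(m^2 + 5*m + 6) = (m - 3)*(m + 3)*(m + 2)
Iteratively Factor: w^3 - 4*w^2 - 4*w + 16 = (w - 4)*(w^2 - 4) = (w - 4)*(w + 2)*(w - 2)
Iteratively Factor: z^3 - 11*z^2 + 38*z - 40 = (z - 4)*(z^2 - 7*z + 10) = (z - 4)*(z - 2)*(z - 5)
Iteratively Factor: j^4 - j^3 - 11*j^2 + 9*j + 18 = (j + 3)*(j^3 - 4*j^2 + j + 6) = (j - 2)*(j + 3)*(j^2 - 2*j - 3) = (j - 3)*(j - 2)*(j + 3)*(j + 1)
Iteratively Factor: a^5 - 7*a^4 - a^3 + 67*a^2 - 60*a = (a - 1)*(a^4 - 6*a^3 - 7*a^2 + 60*a) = (a - 4)*(a - 1)*(a^3 - 2*a^2 - 15*a) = (a - 5)*(a - 4)*(a - 1)*(a^2 + 3*a) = (a - 5)*(a - 4)*(a - 1)*(a + 3)*(a)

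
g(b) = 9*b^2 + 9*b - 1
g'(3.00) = 63.00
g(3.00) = 107.00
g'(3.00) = 63.00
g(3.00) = 107.00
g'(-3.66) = -56.88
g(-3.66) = 86.62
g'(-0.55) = -0.90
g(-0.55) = -3.23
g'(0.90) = 25.20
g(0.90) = 14.39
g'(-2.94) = -43.92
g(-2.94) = 50.33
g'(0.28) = 14.04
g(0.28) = 2.23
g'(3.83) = 77.94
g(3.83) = 165.49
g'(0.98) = 26.64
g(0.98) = 16.46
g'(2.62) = 56.16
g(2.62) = 84.36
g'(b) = 18*b + 9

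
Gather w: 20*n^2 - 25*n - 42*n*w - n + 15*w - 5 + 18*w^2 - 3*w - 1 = 20*n^2 - 26*n + 18*w^2 + w*(12 - 42*n) - 6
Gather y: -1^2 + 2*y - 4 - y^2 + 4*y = -y^2 + 6*y - 5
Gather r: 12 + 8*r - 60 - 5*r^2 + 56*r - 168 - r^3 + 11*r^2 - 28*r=-r^3 + 6*r^2 + 36*r - 216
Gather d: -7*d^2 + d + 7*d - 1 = -7*d^2 + 8*d - 1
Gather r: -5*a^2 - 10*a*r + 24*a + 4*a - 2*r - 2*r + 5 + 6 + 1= -5*a^2 + 28*a + r*(-10*a - 4) + 12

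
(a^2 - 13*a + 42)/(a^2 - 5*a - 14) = (a - 6)/(a + 2)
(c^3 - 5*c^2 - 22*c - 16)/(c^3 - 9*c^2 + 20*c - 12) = (c^3 - 5*c^2 - 22*c - 16)/(c^3 - 9*c^2 + 20*c - 12)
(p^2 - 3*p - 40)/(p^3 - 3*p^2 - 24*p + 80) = (p - 8)/(p^2 - 8*p + 16)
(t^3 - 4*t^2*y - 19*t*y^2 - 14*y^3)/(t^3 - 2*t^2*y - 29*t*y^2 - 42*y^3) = (t + y)/(t + 3*y)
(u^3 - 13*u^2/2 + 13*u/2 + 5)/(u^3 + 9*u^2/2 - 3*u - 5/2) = (u^2 - 7*u + 10)/(u^2 + 4*u - 5)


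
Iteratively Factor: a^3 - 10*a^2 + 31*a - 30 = (a - 3)*(a^2 - 7*a + 10) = (a - 5)*(a - 3)*(a - 2)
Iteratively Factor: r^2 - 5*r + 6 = (r - 2)*(r - 3)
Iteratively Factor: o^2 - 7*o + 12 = (o - 3)*(o - 4)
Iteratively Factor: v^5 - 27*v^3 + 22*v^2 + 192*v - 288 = (v + 4)*(v^4 - 4*v^3 - 11*v^2 + 66*v - 72) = (v - 3)*(v + 4)*(v^3 - v^2 - 14*v + 24) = (v - 3)^2*(v + 4)*(v^2 + 2*v - 8) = (v - 3)^2*(v + 4)^2*(v - 2)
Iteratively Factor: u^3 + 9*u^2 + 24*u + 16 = (u + 1)*(u^2 + 8*u + 16) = (u + 1)*(u + 4)*(u + 4)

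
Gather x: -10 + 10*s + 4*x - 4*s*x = 10*s + x*(4 - 4*s) - 10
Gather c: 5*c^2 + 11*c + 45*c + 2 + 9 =5*c^2 + 56*c + 11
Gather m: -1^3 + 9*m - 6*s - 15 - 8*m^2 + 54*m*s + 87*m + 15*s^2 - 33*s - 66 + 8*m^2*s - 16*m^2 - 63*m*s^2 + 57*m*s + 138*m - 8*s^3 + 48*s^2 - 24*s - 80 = m^2*(8*s - 24) + m*(-63*s^2 + 111*s + 234) - 8*s^3 + 63*s^2 - 63*s - 162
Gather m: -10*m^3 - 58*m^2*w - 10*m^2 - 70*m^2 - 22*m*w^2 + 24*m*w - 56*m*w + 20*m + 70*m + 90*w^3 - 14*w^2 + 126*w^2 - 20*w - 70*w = -10*m^3 + m^2*(-58*w - 80) + m*(-22*w^2 - 32*w + 90) + 90*w^3 + 112*w^2 - 90*w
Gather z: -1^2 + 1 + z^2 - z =z^2 - z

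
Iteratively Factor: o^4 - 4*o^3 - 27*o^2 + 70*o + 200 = (o - 5)*(o^3 + o^2 - 22*o - 40) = (o - 5)*(o + 2)*(o^2 - o - 20) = (o - 5)^2*(o + 2)*(o + 4)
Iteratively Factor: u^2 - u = (u - 1)*(u)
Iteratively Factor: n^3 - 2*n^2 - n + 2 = (n - 1)*(n^2 - n - 2) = (n - 1)*(n + 1)*(n - 2)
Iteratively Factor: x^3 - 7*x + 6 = (x - 2)*(x^2 + 2*x - 3) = (x - 2)*(x + 3)*(x - 1)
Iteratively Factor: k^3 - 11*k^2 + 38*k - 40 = (k - 2)*(k^2 - 9*k + 20) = (k - 5)*(k - 2)*(k - 4)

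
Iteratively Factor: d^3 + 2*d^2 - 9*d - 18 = (d - 3)*(d^2 + 5*d + 6) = (d - 3)*(d + 3)*(d + 2)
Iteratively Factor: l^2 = (l)*(l)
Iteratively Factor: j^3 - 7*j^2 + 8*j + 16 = (j - 4)*(j^2 - 3*j - 4) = (j - 4)^2*(j + 1)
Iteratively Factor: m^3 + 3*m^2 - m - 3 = (m - 1)*(m^2 + 4*m + 3) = (m - 1)*(m + 3)*(m + 1)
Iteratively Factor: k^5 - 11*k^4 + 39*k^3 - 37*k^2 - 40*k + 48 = (k - 3)*(k^4 - 8*k^3 + 15*k^2 + 8*k - 16) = (k - 4)*(k - 3)*(k^3 - 4*k^2 - k + 4) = (k - 4)*(k - 3)*(k + 1)*(k^2 - 5*k + 4) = (k - 4)^2*(k - 3)*(k + 1)*(k - 1)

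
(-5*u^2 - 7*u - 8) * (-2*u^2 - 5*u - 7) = 10*u^4 + 39*u^3 + 86*u^2 + 89*u + 56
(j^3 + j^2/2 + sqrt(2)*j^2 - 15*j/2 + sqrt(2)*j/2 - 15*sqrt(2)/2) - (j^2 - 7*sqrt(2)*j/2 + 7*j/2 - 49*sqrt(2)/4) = j^3 - j^2/2 + sqrt(2)*j^2 - 11*j + 4*sqrt(2)*j + 19*sqrt(2)/4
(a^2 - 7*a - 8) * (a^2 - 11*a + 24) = a^4 - 18*a^3 + 93*a^2 - 80*a - 192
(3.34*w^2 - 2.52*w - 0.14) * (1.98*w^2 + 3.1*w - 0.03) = 6.6132*w^4 + 5.3644*w^3 - 8.1894*w^2 - 0.3584*w + 0.0042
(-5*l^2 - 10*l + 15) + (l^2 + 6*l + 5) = -4*l^2 - 4*l + 20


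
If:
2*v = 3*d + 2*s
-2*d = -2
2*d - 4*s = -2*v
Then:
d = 1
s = 5/2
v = 4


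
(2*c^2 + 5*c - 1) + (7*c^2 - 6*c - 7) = 9*c^2 - c - 8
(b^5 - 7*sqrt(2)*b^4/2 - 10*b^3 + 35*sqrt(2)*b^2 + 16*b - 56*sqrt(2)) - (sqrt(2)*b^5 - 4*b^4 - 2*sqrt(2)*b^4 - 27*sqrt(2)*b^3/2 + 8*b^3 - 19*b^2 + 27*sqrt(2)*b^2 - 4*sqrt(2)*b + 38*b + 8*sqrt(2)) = -sqrt(2)*b^5 + b^5 - 3*sqrt(2)*b^4/2 + 4*b^4 - 18*b^3 + 27*sqrt(2)*b^3/2 + 8*sqrt(2)*b^2 + 19*b^2 - 22*b + 4*sqrt(2)*b - 64*sqrt(2)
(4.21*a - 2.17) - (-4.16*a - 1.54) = 8.37*a - 0.63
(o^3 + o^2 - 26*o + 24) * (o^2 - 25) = o^5 + o^4 - 51*o^3 - o^2 + 650*o - 600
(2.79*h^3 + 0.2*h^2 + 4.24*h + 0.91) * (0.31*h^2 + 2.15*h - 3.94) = 0.8649*h^5 + 6.0605*h^4 - 9.2482*h^3 + 8.6101*h^2 - 14.7491*h - 3.5854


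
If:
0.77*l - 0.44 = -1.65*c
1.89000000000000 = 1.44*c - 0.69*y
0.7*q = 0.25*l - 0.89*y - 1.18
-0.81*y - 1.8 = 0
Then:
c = 0.25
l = 0.04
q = 1.15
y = -2.22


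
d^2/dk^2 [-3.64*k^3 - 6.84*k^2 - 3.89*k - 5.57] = -21.84*k - 13.68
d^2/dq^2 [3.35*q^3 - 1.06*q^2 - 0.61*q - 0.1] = 20.1*q - 2.12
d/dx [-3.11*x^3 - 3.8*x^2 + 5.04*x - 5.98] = -9.33*x^2 - 7.6*x + 5.04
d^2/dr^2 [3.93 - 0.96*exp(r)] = -0.96*exp(r)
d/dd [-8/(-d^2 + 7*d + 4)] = 8*(7 - 2*d)/(-d^2 + 7*d + 4)^2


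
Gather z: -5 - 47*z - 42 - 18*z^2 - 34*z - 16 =-18*z^2 - 81*z - 63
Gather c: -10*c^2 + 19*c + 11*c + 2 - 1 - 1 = -10*c^2 + 30*c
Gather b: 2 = 2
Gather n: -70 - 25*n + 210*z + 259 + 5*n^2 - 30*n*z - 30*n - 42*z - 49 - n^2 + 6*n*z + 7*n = 4*n^2 + n*(-24*z - 48) + 168*z + 140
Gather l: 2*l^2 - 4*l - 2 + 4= 2*l^2 - 4*l + 2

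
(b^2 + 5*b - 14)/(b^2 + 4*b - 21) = (b - 2)/(b - 3)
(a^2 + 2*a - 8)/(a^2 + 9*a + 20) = (a - 2)/(a + 5)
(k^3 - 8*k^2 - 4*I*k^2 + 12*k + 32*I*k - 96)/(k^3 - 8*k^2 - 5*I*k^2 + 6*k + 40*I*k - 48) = (k + 2*I)/(k + I)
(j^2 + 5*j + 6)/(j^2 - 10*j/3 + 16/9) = 9*(j^2 + 5*j + 6)/(9*j^2 - 30*j + 16)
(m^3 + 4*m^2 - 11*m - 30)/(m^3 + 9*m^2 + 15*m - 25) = (m^2 - m - 6)/(m^2 + 4*m - 5)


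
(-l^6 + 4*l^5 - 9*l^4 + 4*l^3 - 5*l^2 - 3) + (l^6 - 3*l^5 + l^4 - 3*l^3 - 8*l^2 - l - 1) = l^5 - 8*l^4 + l^3 - 13*l^2 - l - 4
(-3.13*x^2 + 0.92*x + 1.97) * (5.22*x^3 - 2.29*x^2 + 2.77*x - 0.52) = -16.3386*x^5 + 11.9701*x^4 - 0.493500000000001*x^3 - 0.3353*x^2 + 4.9785*x - 1.0244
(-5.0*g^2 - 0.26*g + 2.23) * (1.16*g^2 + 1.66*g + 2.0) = -5.8*g^4 - 8.6016*g^3 - 7.8448*g^2 + 3.1818*g + 4.46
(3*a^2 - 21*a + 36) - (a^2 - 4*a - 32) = 2*a^2 - 17*a + 68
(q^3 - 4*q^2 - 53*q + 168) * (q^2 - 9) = q^5 - 4*q^4 - 62*q^3 + 204*q^2 + 477*q - 1512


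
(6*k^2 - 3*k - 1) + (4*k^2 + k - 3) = 10*k^2 - 2*k - 4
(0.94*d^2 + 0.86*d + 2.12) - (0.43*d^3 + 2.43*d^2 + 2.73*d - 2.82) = -0.43*d^3 - 1.49*d^2 - 1.87*d + 4.94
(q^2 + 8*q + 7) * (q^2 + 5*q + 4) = q^4 + 13*q^3 + 51*q^2 + 67*q + 28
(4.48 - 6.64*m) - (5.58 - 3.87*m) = -2.77*m - 1.1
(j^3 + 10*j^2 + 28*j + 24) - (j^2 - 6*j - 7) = j^3 + 9*j^2 + 34*j + 31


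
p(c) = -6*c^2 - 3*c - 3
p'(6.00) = -75.00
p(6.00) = -237.00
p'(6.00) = -75.00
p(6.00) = -237.00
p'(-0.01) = -2.88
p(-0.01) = -2.97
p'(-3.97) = 44.64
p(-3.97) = -85.66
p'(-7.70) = 89.40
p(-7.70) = -335.64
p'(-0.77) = 6.24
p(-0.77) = -4.25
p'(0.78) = -12.36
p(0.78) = -8.99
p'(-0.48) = 2.76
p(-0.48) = -2.94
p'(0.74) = -11.88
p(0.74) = -8.51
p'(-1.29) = 12.48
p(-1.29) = -9.11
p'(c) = -12*c - 3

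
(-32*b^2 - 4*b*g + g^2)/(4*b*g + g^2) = (-8*b + g)/g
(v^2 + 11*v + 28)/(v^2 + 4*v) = (v + 7)/v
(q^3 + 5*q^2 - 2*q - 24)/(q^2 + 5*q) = (q^3 + 5*q^2 - 2*q - 24)/(q*(q + 5))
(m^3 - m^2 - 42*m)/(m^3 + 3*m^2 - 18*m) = (m - 7)/(m - 3)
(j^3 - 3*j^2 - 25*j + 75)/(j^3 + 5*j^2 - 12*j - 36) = (j^2 - 25)/(j^2 + 8*j + 12)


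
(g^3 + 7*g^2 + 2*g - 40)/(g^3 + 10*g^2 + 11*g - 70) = (g + 4)/(g + 7)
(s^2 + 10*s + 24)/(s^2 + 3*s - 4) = (s + 6)/(s - 1)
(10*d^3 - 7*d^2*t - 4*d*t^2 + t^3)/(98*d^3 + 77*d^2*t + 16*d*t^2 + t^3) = (5*d^2 - 6*d*t + t^2)/(49*d^2 + 14*d*t + t^2)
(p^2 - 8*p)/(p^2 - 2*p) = (p - 8)/(p - 2)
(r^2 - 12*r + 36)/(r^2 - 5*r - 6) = (r - 6)/(r + 1)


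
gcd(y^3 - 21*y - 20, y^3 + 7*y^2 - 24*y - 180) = y - 5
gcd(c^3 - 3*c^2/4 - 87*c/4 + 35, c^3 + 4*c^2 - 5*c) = c + 5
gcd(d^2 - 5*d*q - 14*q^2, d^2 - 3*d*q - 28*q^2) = -d + 7*q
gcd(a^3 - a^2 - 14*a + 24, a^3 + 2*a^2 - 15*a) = a - 3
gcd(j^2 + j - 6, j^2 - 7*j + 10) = j - 2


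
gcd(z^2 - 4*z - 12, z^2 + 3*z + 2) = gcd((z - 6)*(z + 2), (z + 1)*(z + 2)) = z + 2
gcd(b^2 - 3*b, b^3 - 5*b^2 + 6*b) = b^2 - 3*b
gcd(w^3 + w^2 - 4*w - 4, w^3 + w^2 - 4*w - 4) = w^3 + w^2 - 4*w - 4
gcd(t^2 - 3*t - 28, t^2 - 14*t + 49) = t - 7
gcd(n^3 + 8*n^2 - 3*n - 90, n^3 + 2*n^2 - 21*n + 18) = n^2 + 3*n - 18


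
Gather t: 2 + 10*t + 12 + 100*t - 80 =110*t - 66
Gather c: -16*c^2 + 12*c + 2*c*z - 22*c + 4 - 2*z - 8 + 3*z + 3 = -16*c^2 + c*(2*z - 10) + z - 1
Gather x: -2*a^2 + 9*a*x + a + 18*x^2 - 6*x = -2*a^2 + a + 18*x^2 + x*(9*a - 6)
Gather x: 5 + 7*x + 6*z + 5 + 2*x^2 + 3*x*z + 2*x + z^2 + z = 2*x^2 + x*(3*z + 9) + z^2 + 7*z + 10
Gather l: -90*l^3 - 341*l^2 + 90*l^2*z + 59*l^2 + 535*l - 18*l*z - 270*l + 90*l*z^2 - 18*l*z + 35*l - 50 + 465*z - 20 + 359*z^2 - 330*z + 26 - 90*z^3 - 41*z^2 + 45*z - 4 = -90*l^3 + l^2*(90*z - 282) + l*(90*z^2 - 36*z + 300) - 90*z^3 + 318*z^2 + 180*z - 48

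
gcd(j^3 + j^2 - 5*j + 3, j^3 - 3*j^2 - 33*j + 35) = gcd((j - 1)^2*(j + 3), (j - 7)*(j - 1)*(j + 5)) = j - 1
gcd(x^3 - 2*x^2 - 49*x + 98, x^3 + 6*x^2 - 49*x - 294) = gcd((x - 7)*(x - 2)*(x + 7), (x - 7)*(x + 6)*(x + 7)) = x^2 - 49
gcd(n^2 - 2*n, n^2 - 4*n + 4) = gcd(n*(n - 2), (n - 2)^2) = n - 2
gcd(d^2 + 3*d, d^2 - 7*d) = d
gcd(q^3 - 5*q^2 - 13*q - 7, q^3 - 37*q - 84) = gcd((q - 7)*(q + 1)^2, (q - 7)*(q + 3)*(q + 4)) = q - 7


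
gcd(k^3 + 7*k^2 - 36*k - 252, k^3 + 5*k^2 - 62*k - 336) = k^2 + 13*k + 42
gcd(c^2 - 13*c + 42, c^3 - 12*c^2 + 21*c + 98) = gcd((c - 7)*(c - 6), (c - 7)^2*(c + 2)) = c - 7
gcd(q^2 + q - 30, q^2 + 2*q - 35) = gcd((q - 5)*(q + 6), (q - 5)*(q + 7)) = q - 5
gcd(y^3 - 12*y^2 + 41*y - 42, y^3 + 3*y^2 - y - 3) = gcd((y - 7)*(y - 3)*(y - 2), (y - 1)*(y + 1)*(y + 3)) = 1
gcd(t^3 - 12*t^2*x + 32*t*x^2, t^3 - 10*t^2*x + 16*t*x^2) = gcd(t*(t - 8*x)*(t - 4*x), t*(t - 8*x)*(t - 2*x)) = -t^2 + 8*t*x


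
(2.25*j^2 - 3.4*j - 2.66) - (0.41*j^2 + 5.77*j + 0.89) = 1.84*j^2 - 9.17*j - 3.55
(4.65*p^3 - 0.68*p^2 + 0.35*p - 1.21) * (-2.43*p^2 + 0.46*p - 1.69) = -11.2995*p^5 + 3.7914*p^4 - 9.0218*p^3 + 4.2505*p^2 - 1.1481*p + 2.0449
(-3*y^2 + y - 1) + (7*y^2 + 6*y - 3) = 4*y^2 + 7*y - 4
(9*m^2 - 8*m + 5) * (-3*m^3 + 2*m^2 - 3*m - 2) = -27*m^5 + 42*m^4 - 58*m^3 + 16*m^2 + m - 10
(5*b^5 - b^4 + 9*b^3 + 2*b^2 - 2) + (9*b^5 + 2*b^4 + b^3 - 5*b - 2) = 14*b^5 + b^4 + 10*b^3 + 2*b^2 - 5*b - 4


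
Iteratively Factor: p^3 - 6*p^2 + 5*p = (p - 5)*(p^2 - p) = (p - 5)*(p - 1)*(p)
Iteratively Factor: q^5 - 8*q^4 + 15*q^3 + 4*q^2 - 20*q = (q - 2)*(q^4 - 6*q^3 + 3*q^2 + 10*q) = (q - 5)*(q - 2)*(q^3 - q^2 - 2*q) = q*(q - 5)*(q - 2)*(q^2 - q - 2) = q*(q - 5)*(q - 2)*(q + 1)*(q - 2)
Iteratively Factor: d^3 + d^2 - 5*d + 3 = (d + 3)*(d^2 - 2*d + 1) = (d - 1)*(d + 3)*(d - 1)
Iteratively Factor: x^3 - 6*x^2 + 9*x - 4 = (x - 1)*(x^2 - 5*x + 4) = (x - 4)*(x - 1)*(x - 1)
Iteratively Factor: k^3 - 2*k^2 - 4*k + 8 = (k + 2)*(k^2 - 4*k + 4) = (k - 2)*(k + 2)*(k - 2)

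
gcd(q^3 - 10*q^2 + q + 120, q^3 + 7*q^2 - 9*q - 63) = q + 3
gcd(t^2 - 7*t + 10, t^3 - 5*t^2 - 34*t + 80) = t - 2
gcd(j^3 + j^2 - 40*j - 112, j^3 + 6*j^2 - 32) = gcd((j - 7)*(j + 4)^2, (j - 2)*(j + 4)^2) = j^2 + 8*j + 16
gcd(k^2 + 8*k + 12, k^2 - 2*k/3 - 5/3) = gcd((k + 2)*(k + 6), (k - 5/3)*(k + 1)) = 1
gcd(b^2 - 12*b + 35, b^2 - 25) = b - 5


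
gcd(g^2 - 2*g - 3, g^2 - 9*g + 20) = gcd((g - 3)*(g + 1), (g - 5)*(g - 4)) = 1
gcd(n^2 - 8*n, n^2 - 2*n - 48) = n - 8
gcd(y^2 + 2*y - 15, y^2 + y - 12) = y - 3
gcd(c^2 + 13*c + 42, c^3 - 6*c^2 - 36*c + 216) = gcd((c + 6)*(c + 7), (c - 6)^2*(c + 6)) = c + 6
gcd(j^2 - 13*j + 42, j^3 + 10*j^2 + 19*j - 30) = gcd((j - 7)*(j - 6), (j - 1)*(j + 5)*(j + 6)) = 1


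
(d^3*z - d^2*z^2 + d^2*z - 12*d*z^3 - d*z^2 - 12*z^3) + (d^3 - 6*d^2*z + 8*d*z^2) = d^3*z + d^3 - d^2*z^2 - 5*d^2*z - 12*d*z^3 + 7*d*z^2 - 12*z^3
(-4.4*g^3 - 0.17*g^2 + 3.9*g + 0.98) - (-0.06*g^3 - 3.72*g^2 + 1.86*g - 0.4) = -4.34*g^3 + 3.55*g^2 + 2.04*g + 1.38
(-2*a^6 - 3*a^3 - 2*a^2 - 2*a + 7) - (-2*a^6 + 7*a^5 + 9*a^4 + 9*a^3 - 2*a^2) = -7*a^5 - 9*a^4 - 12*a^3 - 2*a + 7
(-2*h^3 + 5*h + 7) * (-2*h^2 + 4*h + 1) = 4*h^5 - 8*h^4 - 12*h^3 + 6*h^2 + 33*h + 7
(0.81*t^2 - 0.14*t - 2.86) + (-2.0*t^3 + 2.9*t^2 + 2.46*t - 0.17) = -2.0*t^3 + 3.71*t^2 + 2.32*t - 3.03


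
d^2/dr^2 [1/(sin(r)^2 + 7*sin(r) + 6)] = (-4*sin(r)^3 - 17*sin(r)^2 - 2*sin(r) + 86)/((sin(r) + 1)^2*(sin(r) + 6)^3)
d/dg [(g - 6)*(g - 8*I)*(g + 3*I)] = 3*g^2 + g*(-12 - 10*I) + 24 + 30*I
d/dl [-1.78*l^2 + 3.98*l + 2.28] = 3.98 - 3.56*l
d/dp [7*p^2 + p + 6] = 14*p + 1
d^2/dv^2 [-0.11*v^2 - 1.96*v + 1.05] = -0.220000000000000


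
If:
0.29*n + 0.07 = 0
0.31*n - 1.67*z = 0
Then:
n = -0.24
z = -0.04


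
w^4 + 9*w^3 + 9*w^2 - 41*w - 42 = (w - 2)*(w + 1)*(w + 3)*(w + 7)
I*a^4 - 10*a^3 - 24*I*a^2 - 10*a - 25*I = (a + I)*(a + 5*I)^2*(I*a + 1)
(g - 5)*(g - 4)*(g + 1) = g^3 - 8*g^2 + 11*g + 20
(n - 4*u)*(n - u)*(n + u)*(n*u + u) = n^4*u - 4*n^3*u^2 + n^3*u - n^2*u^3 - 4*n^2*u^2 + 4*n*u^4 - n*u^3 + 4*u^4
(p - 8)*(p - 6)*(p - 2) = p^3 - 16*p^2 + 76*p - 96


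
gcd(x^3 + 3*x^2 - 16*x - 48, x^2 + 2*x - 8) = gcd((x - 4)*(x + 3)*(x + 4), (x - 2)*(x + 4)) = x + 4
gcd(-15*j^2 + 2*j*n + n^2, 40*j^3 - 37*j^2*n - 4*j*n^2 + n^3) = 5*j + n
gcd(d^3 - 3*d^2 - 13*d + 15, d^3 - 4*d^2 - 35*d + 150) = d - 5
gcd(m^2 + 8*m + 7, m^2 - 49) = m + 7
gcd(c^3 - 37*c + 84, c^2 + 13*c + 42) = c + 7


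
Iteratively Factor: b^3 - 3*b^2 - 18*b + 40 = (b - 2)*(b^2 - b - 20) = (b - 5)*(b - 2)*(b + 4)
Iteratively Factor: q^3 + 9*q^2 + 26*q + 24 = (q + 3)*(q^2 + 6*q + 8) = (q + 2)*(q + 3)*(q + 4)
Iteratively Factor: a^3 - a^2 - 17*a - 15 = (a + 3)*(a^2 - 4*a - 5) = (a + 1)*(a + 3)*(a - 5)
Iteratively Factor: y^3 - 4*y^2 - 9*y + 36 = (y + 3)*(y^2 - 7*y + 12) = (y - 3)*(y + 3)*(y - 4)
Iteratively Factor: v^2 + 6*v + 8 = (v + 4)*(v + 2)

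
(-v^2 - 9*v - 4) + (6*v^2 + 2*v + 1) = 5*v^2 - 7*v - 3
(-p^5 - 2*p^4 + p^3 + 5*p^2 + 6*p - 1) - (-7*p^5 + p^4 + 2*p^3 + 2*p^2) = 6*p^5 - 3*p^4 - p^3 + 3*p^2 + 6*p - 1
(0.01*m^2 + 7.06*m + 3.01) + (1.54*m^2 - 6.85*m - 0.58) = 1.55*m^2 + 0.21*m + 2.43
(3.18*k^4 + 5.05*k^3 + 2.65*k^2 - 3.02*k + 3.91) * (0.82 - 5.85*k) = -18.603*k^5 - 26.9349*k^4 - 11.3615*k^3 + 19.84*k^2 - 25.3499*k + 3.2062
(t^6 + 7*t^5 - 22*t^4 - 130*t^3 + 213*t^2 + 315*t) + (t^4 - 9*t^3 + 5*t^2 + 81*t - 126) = t^6 + 7*t^5 - 21*t^4 - 139*t^3 + 218*t^2 + 396*t - 126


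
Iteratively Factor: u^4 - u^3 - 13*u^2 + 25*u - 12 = (u - 1)*(u^3 - 13*u + 12) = (u - 3)*(u - 1)*(u^2 + 3*u - 4) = (u - 3)*(u - 1)^2*(u + 4)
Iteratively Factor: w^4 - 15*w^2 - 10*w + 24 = (w - 1)*(w^3 + w^2 - 14*w - 24) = (w - 1)*(w + 2)*(w^2 - w - 12) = (w - 1)*(w + 2)*(w + 3)*(w - 4)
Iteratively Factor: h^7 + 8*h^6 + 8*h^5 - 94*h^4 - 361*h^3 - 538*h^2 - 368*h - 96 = (h + 4)*(h^6 + 4*h^5 - 8*h^4 - 62*h^3 - 113*h^2 - 86*h - 24) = (h + 3)*(h + 4)*(h^5 + h^4 - 11*h^3 - 29*h^2 - 26*h - 8) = (h + 1)*(h + 3)*(h + 4)*(h^4 - 11*h^2 - 18*h - 8) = (h + 1)^2*(h + 3)*(h + 4)*(h^3 - h^2 - 10*h - 8) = (h - 4)*(h + 1)^2*(h + 3)*(h + 4)*(h^2 + 3*h + 2) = (h - 4)*(h + 1)^3*(h + 3)*(h + 4)*(h + 2)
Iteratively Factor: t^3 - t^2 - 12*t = (t + 3)*(t^2 - 4*t) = t*(t + 3)*(t - 4)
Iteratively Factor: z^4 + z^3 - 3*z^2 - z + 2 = (z - 1)*(z^3 + 2*z^2 - z - 2) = (z - 1)*(z + 1)*(z^2 + z - 2) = (z - 1)*(z + 1)*(z + 2)*(z - 1)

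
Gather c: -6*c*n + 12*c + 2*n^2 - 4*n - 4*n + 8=c*(12 - 6*n) + 2*n^2 - 8*n + 8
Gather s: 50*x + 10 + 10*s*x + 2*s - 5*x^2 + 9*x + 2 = s*(10*x + 2) - 5*x^2 + 59*x + 12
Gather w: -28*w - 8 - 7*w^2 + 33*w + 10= -7*w^2 + 5*w + 2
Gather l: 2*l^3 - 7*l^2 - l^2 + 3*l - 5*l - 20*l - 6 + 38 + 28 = 2*l^3 - 8*l^2 - 22*l + 60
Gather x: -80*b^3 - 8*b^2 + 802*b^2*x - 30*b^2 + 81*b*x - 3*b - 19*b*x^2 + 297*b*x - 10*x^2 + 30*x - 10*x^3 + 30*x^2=-80*b^3 - 38*b^2 - 3*b - 10*x^3 + x^2*(20 - 19*b) + x*(802*b^2 + 378*b + 30)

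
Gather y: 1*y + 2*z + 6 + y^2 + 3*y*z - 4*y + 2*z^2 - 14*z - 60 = y^2 + y*(3*z - 3) + 2*z^2 - 12*z - 54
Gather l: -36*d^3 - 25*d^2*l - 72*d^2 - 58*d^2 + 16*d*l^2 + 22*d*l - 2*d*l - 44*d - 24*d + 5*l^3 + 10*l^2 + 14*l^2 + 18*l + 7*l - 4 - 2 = -36*d^3 - 130*d^2 - 68*d + 5*l^3 + l^2*(16*d + 24) + l*(-25*d^2 + 20*d + 25) - 6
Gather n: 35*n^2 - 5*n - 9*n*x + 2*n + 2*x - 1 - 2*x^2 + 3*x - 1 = 35*n^2 + n*(-9*x - 3) - 2*x^2 + 5*x - 2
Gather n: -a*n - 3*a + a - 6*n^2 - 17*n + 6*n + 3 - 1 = -2*a - 6*n^2 + n*(-a - 11) + 2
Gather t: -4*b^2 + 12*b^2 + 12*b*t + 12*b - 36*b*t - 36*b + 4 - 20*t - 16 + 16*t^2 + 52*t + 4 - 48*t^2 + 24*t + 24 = 8*b^2 - 24*b - 32*t^2 + t*(56 - 24*b) + 16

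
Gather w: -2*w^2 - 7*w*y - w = -2*w^2 + w*(-7*y - 1)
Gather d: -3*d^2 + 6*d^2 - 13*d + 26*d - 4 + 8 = 3*d^2 + 13*d + 4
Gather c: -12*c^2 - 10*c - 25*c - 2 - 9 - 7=-12*c^2 - 35*c - 18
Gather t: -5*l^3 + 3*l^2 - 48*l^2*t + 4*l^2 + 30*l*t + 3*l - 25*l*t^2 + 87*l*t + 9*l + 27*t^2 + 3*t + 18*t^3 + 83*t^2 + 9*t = -5*l^3 + 7*l^2 + 12*l + 18*t^3 + t^2*(110 - 25*l) + t*(-48*l^2 + 117*l + 12)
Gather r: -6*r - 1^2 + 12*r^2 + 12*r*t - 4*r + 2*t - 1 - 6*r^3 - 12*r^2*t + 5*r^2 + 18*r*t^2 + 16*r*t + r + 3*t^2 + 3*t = -6*r^3 + r^2*(17 - 12*t) + r*(18*t^2 + 28*t - 9) + 3*t^2 + 5*t - 2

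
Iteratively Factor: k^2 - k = (k)*(k - 1)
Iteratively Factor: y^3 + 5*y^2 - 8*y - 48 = (y + 4)*(y^2 + y - 12) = (y - 3)*(y + 4)*(y + 4)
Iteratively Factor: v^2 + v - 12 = (v - 3)*(v + 4)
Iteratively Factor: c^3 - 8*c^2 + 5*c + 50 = (c - 5)*(c^2 - 3*c - 10) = (c - 5)*(c + 2)*(c - 5)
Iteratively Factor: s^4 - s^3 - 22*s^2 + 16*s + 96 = (s + 2)*(s^3 - 3*s^2 - 16*s + 48) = (s + 2)*(s + 4)*(s^2 - 7*s + 12) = (s - 3)*(s + 2)*(s + 4)*(s - 4)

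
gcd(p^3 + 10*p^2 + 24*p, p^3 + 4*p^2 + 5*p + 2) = 1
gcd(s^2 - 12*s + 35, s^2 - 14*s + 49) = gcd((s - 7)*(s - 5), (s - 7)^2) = s - 7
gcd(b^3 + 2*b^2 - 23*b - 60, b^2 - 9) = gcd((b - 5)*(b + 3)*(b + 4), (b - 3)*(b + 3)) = b + 3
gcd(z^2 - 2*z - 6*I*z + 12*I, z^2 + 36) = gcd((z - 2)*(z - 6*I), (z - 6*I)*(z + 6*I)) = z - 6*I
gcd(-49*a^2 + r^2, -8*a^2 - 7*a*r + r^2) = 1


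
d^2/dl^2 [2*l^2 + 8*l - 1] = 4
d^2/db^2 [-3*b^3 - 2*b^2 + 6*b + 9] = -18*b - 4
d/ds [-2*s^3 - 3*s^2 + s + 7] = -6*s^2 - 6*s + 1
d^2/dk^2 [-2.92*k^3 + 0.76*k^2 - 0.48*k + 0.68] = 1.52 - 17.52*k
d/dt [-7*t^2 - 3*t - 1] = -14*t - 3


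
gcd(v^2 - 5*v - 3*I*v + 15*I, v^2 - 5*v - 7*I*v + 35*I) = v - 5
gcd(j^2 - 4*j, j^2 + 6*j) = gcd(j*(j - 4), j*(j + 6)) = j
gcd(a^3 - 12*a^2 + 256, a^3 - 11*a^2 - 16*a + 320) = a^2 - 16*a + 64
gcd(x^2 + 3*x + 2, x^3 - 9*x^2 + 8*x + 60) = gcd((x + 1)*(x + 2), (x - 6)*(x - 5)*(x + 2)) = x + 2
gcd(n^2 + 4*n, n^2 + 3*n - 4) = n + 4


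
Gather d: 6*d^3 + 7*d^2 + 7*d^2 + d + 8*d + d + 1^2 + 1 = 6*d^3 + 14*d^2 + 10*d + 2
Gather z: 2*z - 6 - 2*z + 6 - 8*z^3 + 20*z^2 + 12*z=-8*z^3 + 20*z^2 + 12*z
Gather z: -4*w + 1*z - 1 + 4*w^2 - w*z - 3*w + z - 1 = 4*w^2 - 7*w + z*(2 - w) - 2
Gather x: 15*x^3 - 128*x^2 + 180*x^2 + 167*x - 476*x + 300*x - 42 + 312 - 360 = 15*x^3 + 52*x^2 - 9*x - 90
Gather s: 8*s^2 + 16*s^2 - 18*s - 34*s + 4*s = 24*s^2 - 48*s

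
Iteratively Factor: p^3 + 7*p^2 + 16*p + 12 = (p + 2)*(p^2 + 5*p + 6) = (p + 2)^2*(p + 3)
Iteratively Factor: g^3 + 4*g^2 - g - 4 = (g + 4)*(g^2 - 1) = (g - 1)*(g + 4)*(g + 1)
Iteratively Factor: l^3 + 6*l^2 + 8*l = (l + 2)*(l^2 + 4*l) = (l + 2)*(l + 4)*(l)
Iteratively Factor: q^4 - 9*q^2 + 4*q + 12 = (q - 2)*(q^3 + 2*q^2 - 5*q - 6) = (q - 2)*(q + 3)*(q^2 - q - 2) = (q - 2)*(q + 1)*(q + 3)*(q - 2)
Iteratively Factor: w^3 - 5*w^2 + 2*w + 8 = (w - 4)*(w^2 - w - 2) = (w - 4)*(w - 2)*(w + 1)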